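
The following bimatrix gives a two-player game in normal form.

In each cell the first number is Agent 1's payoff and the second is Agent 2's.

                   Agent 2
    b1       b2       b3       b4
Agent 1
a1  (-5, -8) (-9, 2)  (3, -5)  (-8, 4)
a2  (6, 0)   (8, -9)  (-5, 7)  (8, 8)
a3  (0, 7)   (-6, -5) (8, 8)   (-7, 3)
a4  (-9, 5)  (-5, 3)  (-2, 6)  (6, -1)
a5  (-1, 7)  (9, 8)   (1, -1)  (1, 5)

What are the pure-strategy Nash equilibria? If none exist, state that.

(a2, b4) and (a3, b3) and (a5, b2)

Agent 1 against b1: payoffs -5, 6, 0, -9, -1 → best response a2.
Agent 1 against b2: payoffs -9, 8, -6, -5, 9 → best response a5.
Agent 1 against b3: payoffs 3, -5, 8, -2, 1 → best response a3.
Agent 1 against b4: payoffs -8, 8, -7, 6, 1 → best response a2.
Agent 2 against a1: payoffs -8, 2, -5, 4 → best response b4.
Agent 2 against a2: payoffs 0, -9, 7, 8 → best response b4.
Agent 2 against a3: payoffs 7, -5, 8, 3 → best response b3.
Agent 2 against a4: payoffs 5, 3, 6, -1 → best response b3.
Agent 2 against a5: payoffs 7, 8, -1, 5 → best response b2.
Mutual best responses: (a2, b4); (a3, b3); (a5, b2).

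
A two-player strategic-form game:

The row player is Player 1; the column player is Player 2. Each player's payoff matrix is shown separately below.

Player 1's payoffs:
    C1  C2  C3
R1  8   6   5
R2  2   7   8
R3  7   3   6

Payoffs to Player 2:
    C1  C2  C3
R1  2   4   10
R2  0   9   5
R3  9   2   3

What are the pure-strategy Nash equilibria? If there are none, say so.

Check each profile: it is a Nash equilibrium iff no player can strictly gain by switching unilaterally.
(R1, C1): Player 2 can switch to C2 (2 → 4). Not NE.
(R1, C2): Player 1 can switch to R2 (6 → 7). Not NE.
(R1, C3): Player 1 can switch to R2 (5 → 8). Not NE.
(R2, C1): Player 1 can switch to R1 (2 → 8). Not NE.
(R2, C2): Player 1 gets 7, best alternative 6; Player 2 gets 9, best alternative 5. No profitable deviation — NE.
(R2, C3): Player 2 can switch to C2 (5 → 9). Not NE.
(R3, C1): Player 1 can switch to R1 (7 → 8). Not NE.
(The remaining 2 profiles each have a profitable deviation by the same check.)

(R2, C2)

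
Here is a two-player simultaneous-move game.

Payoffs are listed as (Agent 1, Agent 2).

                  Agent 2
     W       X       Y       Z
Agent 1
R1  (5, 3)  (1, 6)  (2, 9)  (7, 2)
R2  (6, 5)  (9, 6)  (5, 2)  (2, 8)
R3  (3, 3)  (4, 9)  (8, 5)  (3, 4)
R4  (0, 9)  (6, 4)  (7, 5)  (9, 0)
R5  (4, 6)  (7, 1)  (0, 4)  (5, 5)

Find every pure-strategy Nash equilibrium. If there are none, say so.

Check each profile: it is a Nash equilibrium iff no player can strictly gain by switching unilaterally.
(R1, W): Agent 1 can switch to R2 (5 → 6). Not NE.
(R1, X): Agent 1 can switch to R2 (1 → 9). Not NE.
(R1, Y): Agent 1 can switch to R2 (2 → 5). Not NE.
(R1, Z): Agent 1 can switch to R4 (7 → 9). Not NE.
(R2, W): Agent 2 can switch to X (5 → 6). Not NE.
(R2, X): Agent 2 can switch to Z (6 → 8). Not NE.
(The remaining 14 profiles each have a profitable deviation by the same check.)

This game has no pure Nash equilibrium.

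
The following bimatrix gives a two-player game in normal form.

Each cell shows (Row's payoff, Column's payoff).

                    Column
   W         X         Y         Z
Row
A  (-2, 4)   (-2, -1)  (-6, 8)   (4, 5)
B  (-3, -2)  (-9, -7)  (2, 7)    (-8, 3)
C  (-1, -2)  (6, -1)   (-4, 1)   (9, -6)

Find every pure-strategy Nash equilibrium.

(A, W): Row can switch to C (-2 → -1). Not NE.
(A, X): Row can switch to C (-2 → 6). Not NE.
(A, Y): Row can switch to B (-6 → 2). Not NE.
(A, Z): Row can switch to C (4 → 9). Not NE.
(B, W): Row can switch to A (-3 → -2). Not NE.
(B, X): Row can switch to A (-9 → -2). Not NE.
(B, Y): Row gets 2, best alternative -4; Column gets 7, best alternative 3. No profitable deviation — NE.
(The remaining 5 profiles each have a profitable deviation by the same check.)

The unique pure-strategy Nash equilibrium is (B, Y).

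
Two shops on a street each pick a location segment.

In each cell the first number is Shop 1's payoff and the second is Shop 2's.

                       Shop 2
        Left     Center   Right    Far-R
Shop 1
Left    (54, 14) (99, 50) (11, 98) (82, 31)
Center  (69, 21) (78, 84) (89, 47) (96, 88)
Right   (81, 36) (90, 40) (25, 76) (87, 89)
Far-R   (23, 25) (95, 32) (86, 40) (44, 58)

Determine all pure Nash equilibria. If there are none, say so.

Shop 1 against Left: payoffs 54, 69, 81, 23 → best response Right.
Shop 1 against Center: payoffs 99, 78, 90, 95 → best response Left.
Shop 1 against Right: payoffs 11, 89, 25, 86 → best response Center.
Shop 1 against Far-R: payoffs 82, 96, 87, 44 → best response Center.
Shop 2 against Left: payoffs 14, 50, 98, 31 → best response Right.
Shop 2 against Center: payoffs 21, 84, 47, 88 → best response Far-R.
Shop 2 against Right: payoffs 36, 40, 76, 89 → best response Far-R.
Shop 2 against Far-R: payoffs 25, 32, 40, 58 → best response Far-R.
Mutual best responses: (Center, Far-R).

Pure NE: (Center, Far-R)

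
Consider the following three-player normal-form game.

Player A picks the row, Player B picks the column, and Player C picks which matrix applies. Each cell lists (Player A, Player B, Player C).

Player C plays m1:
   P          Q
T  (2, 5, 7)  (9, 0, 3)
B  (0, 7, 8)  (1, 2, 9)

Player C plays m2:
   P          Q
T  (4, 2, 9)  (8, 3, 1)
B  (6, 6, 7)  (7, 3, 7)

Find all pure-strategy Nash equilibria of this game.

No pure-strategy Nash equilibrium.

(T, P, m1): Player C can switch to m2 (7 → 9). Not NE.
(T, P, m2): Player A can switch to B (4 → 6). Not NE.
(T, Q, m1): Player B can switch to P (0 → 5). Not NE.
(T, Q, m2): Player C can switch to m1 (1 → 3). Not NE.
(B, P, m1): Player A can switch to T (0 → 2). Not NE.
(B, P, m2): Player C can switch to m1 (7 → 8). Not NE.
(B, Q, m1): Player A can switch to T (1 → 9). Not NE.
(B, Q, m2): Player A can switch to T (7 → 8). Not NE.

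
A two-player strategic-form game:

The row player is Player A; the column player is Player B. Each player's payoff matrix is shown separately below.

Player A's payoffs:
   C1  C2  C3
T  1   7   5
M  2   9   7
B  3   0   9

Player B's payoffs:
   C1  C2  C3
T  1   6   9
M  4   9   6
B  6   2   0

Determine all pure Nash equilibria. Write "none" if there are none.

(M, C2), (B, C1)

Player A against C1: payoffs 1, 2, 3 → best response B.
Player A against C2: payoffs 7, 9, 0 → best response M.
Player A against C3: payoffs 5, 7, 9 → best response B.
Player B against T: payoffs 1, 6, 9 → best response C3.
Player B against M: payoffs 4, 9, 6 → best response C2.
Player B against B: payoffs 6, 2, 0 → best response C1.
Mutual best responses: (M, C2); (B, C1).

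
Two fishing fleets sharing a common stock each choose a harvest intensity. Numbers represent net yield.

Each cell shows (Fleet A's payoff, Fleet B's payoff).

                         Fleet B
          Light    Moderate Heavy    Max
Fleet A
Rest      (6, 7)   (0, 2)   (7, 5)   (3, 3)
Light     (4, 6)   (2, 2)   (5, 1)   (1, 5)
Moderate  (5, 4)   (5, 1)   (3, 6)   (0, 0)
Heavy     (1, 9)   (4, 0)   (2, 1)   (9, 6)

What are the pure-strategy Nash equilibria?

The unique pure-strategy Nash equilibrium is (Rest, Light).

Mark each player's best response to every combination of opponents' strategies; a profile where every player is best-responding is a pure Nash equilibrium.
Fleet A against Light: payoffs 6, 4, 5, 1 → best response Rest.
Fleet A against Moderate: payoffs 0, 2, 5, 4 → best response Moderate.
Fleet A against Heavy: payoffs 7, 5, 3, 2 → best response Rest.
Fleet A against Max: payoffs 3, 1, 0, 9 → best response Heavy.
Fleet B against Rest: payoffs 7, 2, 5, 3 → best response Light.
Fleet B against Light: payoffs 6, 2, 1, 5 → best response Light.
Fleet B against Moderate: payoffs 4, 1, 6, 0 → best response Heavy.
Fleet B against Heavy: payoffs 9, 0, 1, 6 → best response Light.
Mutual best responses: (Rest, Light).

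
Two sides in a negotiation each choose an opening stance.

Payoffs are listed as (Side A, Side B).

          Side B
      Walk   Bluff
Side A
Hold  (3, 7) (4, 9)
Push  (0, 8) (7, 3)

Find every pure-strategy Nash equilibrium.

No pure-strategy Nash equilibrium.

(Hold, Walk): Side B can switch to Bluff (7 → 9). Not NE.
(Hold, Bluff): Side A can switch to Push (4 → 7). Not NE.
(Push, Walk): Side A can switch to Hold (0 → 3). Not NE.
(Push, Bluff): Side B can switch to Walk (3 → 8). Not NE.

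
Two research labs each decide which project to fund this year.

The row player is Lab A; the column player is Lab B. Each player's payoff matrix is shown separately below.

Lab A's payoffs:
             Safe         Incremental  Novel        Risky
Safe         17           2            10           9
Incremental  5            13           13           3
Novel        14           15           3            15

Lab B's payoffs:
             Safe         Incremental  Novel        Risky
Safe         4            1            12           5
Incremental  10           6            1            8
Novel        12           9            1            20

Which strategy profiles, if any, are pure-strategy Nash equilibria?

The unique pure-strategy Nash equilibrium is (Novel, Risky).

Mark each player's best response to every combination of opponents' strategies; a profile where every player is best-responding is a pure Nash equilibrium.
Lab A against Safe: payoffs 17, 5, 14 → best response Safe.
Lab A against Incremental: payoffs 2, 13, 15 → best response Novel.
Lab A against Novel: payoffs 10, 13, 3 → best response Incremental.
Lab A against Risky: payoffs 9, 3, 15 → best response Novel.
Lab B against Safe: payoffs 4, 1, 12, 5 → best response Novel.
Lab B against Incremental: payoffs 10, 6, 1, 8 → best response Safe.
Lab B against Novel: payoffs 12, 9, 1, 20 → best response Risky.
Mutual best responses: (Novel, Risky).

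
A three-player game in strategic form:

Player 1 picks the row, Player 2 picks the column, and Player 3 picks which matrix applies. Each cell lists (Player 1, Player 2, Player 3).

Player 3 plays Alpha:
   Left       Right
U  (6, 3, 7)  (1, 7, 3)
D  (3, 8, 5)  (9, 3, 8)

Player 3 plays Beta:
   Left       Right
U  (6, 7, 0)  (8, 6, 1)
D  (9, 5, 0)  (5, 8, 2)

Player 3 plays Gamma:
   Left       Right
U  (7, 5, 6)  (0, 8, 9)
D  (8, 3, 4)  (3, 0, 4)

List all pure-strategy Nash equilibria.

There is no pure-strategy Nash equilibrium.

(U, Left, Alpha): Player 2 can switch to Right (3 → 7). Not NE.
(U, Left, Beta): Player 1 can switch to D (6 → 9). Not NE.
(U, Left, Gamma): Player 1 can switch to D (7 → 8). Not NE.
(U, Right, Alpha): Player 1 can switch to D (1 → 9). Not NE.
(U, Right, Beta): Player 2 can switch to Left (6 → 7). Not NE.
(U, Right, Gamma): Player 1 can switch to D (0 → 3). Not NE.
(D, Left, Alpha): Player 1 can switch to U (3 → 6). Not NE.
(D, Left, Beta): Player 2 can switch to Right (5 → 8). Not NE.
(D, Left, Gamma): Player 3 can switch to Alpha (4 → 5). Not NE.
(D, Right, Alpha): Player 2 can switch to Left (3 → 8). Not NE.
(The remaining 2 profiles each have a profitable deviation by the same check.)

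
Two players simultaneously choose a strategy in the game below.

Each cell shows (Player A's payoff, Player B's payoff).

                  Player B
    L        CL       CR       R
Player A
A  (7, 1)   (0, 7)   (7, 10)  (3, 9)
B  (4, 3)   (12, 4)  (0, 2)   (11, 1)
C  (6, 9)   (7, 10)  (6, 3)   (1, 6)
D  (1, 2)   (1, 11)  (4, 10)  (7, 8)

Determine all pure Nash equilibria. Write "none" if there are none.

(A, CR), (B, CL)

Player A against L: payoffs 7, 4, 6, 1 → best response A.
Player A against CL: payoffs 0, 12, 7, 1 → best response B.
Player A against CR: payoffs 7, 0, 6, 4 → best response A.
Player A against R: payoffs 3, 11, 1, 7 → best response B.
Player B against A: payoffs 1, 7, 10, 9 → best response CR.
Player B against B: payoffs 3, 4, 2, 1 → best response CL.
Player B against C: payoffs 9, 10, 3, 6 → best response CL.
Player B against D: payoffs 2, 11, 10, 8 → best response CL.
Mutual best responses: (A, CR); (B, CL).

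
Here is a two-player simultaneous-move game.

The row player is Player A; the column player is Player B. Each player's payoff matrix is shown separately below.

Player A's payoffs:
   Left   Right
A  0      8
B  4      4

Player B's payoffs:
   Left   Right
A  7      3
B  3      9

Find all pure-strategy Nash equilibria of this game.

Player A against Left: payoffs 0, 4 → best response B.
Player A against Right: payoffs 8, 4 → best response A.
Player B against A: payoffs 7, 3 → best response Left.
Player B against B: payoffs 3, 9 → best response Right.
No profile is a mutual best response for all players.

This game has no pure Nash equilibrium.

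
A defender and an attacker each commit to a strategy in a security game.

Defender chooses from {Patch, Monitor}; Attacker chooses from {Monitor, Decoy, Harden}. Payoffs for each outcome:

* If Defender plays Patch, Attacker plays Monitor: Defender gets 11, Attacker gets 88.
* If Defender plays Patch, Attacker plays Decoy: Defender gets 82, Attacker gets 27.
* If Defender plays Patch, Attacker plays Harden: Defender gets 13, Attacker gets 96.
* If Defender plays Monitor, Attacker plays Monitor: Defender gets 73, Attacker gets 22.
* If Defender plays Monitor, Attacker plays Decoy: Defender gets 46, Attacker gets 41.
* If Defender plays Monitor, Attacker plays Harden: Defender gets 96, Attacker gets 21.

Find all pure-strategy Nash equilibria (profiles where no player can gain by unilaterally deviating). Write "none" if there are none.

(Patch, Monitor): Defender can switch to Monitor (11 → 73). Not NE.
(Patch, Decoy): Attacker can switch to Monitor (27 → 88). Not NE.
(Patch, Harden): Defender can switch to Monitor (13 → 96). Not NE.
(Monitor, Monitor): Attacker can switch to Decoy (22 → 41). Not NE.
(Monitor, Decoy): Defender can switch to Patch (46 → 82). Not NE.
(Monitor, Harden): Attacker can switch to Monitor (21 → 22). Not NE.

There is no pure-strategy Nash equilibrium.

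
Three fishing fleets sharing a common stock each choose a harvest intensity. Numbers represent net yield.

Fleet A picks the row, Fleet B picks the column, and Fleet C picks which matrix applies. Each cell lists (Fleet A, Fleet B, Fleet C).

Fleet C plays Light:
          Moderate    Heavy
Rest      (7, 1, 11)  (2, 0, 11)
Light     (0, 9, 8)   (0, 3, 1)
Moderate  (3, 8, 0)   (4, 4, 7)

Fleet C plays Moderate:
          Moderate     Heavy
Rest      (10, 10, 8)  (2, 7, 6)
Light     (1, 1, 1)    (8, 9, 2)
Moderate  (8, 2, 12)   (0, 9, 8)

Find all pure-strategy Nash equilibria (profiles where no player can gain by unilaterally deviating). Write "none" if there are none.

(Rest, Moderate, Light): Fleet A gets 7, best alternative 3; Fleet B gets 1, best alternative 0; Fleet C gets 11, best alternative 8. No profitable deviation — NE.
(Rest, Moderate, Moderate): Fleet C can switch to Light (8 → 11). Not NE.
(Rest, Heavy, Light): Fleet A can switch to Moderate (2 → 4). Not NE.
(Rest, Heavy, Moderate): Fleet A can switch to Light (2 → 8). Not NE.
(Light, Moderate, Light): Fleet A can switch to Rest (0 → 7). Not NE.
(Light, Moderate, Moderate): Fleet A can switch to Rest (1 → 10). Not NE.
(Light, Heavy, Light): Fleet A can switch to Rest (0 → 2). Not NE.
(Light, Heavy, Moderate): Fleet A gets 8, best alternative 2; Fleet B gets 9, best alternative 1; Fleet C gets 2, best alternative 1. No profitable deviation — NE.
(Moderate, Moderate, Light): Fleet A can switch to Rest (3 → 7). Not NE.
(Moderate, Moderate, Moderate): Fleet A can switch to Rest (8 → 10). Not NE.
(Moderate, Heavy, Light): Fleet B can switch to Moderate (4 → 8). Not NE.
(Moderate, Heavy, Moderate): Fleet A can switch to Rest (0 → 2). Not NE.

Pure-strategy Nash equilibria: (Rest, Moderate, Light), (Light, Heavy, Moderate)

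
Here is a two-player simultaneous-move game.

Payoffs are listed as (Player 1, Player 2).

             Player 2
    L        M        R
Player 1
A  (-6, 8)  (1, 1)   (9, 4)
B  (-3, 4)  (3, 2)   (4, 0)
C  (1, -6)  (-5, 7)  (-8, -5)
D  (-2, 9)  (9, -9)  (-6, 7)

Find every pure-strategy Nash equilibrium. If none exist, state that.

No pure-strategy Nash equilibrium.

(A, L): Player 1 can switch to B (-6 → -3). Not NE.
(A, M): Player 1 can switch to B (1 → 3). Not NE.
(A, R): Player 2 can switch to L (4 → 8). Not NE.
(B, L): Player 1 can switch to C (-3 → 1). Not NE.
(B, M): Player 1 can switch to D (3 → 9). Not NE.
(B, R): Player 1 can switch to A (4 → 9). Not NE.
(C, L): Player 2 can switch to M (-6 → 7). Not NE.
(C, M): Player 1 can switch to A (-5 → 1). Not NE.
(C, R): Player 1 can switch to A (-8 → 9). Not NE.
(D, L): Player 1 can switch to C (-2 → 1). Not NE.
(The remaining 2 profiles each have a profitable deviation by the same check.)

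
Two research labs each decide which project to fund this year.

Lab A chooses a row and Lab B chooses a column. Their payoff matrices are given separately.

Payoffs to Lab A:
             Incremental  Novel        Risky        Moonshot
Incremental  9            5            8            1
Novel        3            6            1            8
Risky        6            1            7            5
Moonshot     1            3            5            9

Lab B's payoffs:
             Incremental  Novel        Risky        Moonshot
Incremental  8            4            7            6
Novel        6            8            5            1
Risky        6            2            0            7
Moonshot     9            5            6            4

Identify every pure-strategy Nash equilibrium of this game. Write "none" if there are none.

(Incremental, Incremental) and (Novel, Novel)

(Incremental, Incremental): Lab A gets 9, best alternative 6; Lab B gets 8, best alternative 7. No profitable deviation — NE.
(Incremental, Novel): Lab A can switch to Novel (5 → 6). Not NE.
(Incremental, Risky): Lab B can switch to Incremental (7 → 8). Not NE.
(Incremental, Moonshot): Lab A can switch to Novel (1 → 8). Not NE.
(Novel, Incremental): Lab A can switch to Incremental (3 → 9). Not NE.
(Novel, Novel): Lab A gets 6, best alternative 5; Lab B gets 8, best alternative 6. No profitable deviation — NE.
(Novel, Risky): Lab A can switch to Incremental (1 → 8). Not NE.
(Novel, Moonshot): Lab A can switch to Moonshot (8 → 9). Not NE.
(Risky, Incremental): Lab A can switch to Incremental (6 → 9). Not NE.
(Risky, Novel): Lab A can switch to Incremental (1 → 5). Not NE.
(Risky, Risky): Lab A can switch to Incremental (7 → 8). Not NE.
(Risky, Moonshot): Lab A can switch to Novel (5 → 8). Not NE.
(Moonshot, Incremental): Lab A can switch to Incremental (1 → 9). Not NE.
(Moonshot, Novel): Lab A can switch to Incremental (3 → 5). Not NE.
(The remaining 2 profiles each have a profitable deviation by the same check.)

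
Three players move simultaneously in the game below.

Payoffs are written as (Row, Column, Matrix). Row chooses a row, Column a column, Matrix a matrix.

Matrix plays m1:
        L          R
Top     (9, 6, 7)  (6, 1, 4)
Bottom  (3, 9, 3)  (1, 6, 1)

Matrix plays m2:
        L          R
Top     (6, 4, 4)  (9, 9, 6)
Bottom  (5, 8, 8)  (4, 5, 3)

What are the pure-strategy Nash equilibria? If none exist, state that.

Pure-strategy Nash equilibria: (Top, L, m1); (Top, R, m2)

(Top, L, m1): Row gets 9, best alternative 3; Column gets 6, best alternative 1; Matrix gets 7, best alternative 4. No profitable deviation — NE.
(Top, L, m2): Column can switch to R (4 → 9). Not NE.
(Top, R, m1): Column can switch to L (1 → 6). Not NE.
(Top, R, m2): Row gets 9, best alternative 4; Column gets 9, best alternative 4; Matrix gets 6, best alternative 4. No profitable deviation — NE.
(Bottom, L, m1): Row can switch to Top (3 → 9). Not NE.
(Bottom, L, m2): Row can switch to Top (5 → 6). Not NE.
(Bottom, R, m1): Row can switch to Top (1 → 6). Not NE.
(Bottom, R, m2): Row can switch to Top (4 → 9). Not NE.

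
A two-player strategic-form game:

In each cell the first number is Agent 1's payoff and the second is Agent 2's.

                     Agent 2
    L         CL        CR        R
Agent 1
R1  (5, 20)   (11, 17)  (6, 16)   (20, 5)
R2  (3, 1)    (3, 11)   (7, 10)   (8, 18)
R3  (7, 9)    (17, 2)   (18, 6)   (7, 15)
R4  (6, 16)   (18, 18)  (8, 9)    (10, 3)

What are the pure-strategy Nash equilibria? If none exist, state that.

(R4, CL)

(R1, L): Agent 1 can switch to R3 (5 → 7). Not NE.
(R1, CL): Agent 1 can switch to R3 (11 → 17). Not NE.
(R1, CR): Agent 1 can switch to R2 (6 → 7). Not NE.
(R1, R): Agent 2 can switch to L (5 → 20). Not NE.
(R2, L): Agent 1 can switch to R1 (3 → 5). Not NE.
(R2, CL): Agent 1 can switch to R1 (3 → 11). Not NE.
(R2, CR): Agent 1 can switch to R3 (7 → 18). Not NE.
(R2, R): Agent 1 can switch to R1 (8 → 20). Not NE.
(R3, L): Agent 2 can switch to R (9 → 15). Not NE.
(R3, CL): Agent 1 can switch to R4 (17 → 18). Not NE.
(R4, CL): Agent 1 gets 18, best alternative 17; Agent 2 gets 18, best alternative 16. No profitable deviation — NE.
(The remaining 5 profiles each have a profitable deviation by the same check.)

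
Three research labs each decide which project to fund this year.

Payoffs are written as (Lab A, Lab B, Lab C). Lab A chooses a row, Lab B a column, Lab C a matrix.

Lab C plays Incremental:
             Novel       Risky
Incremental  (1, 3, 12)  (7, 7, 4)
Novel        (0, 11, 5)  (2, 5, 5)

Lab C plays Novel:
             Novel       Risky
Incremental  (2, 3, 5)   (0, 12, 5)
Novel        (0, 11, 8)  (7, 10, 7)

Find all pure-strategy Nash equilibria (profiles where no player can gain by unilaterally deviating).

Lab A against (Novel, Incremental): payoffs 1, 0 → best response Incremental.
Lab A against (Novel, Novel): payoffs 2, 0 → best response Incremental.
Lab A against (Risky, Incremental): payoffs 7, 2 → best response Incremental.
Lab A against (Risky, Novel): payoffs 0, 7 → best response Novel.
Lab B against (Incremental, Incremental): payoffs 3, 7 → best response Risky.
Lab B against (Incremental, Novel): payoffs 3, 12 → best response Risky.
Lab B against (Novel, Incremental): payoffs 11, 5 → best response Novel.
Lab B against (Novel, Novel): payoffs 11, 10 → best response Novel.
Lab C against (Incremental, Novel): payoffs 12, 5 → best response Incremental.
Lab C against (Incremental, Risky): payoffs 4, 5 → best response Novel.
Lab C against (Novel, Novel): payoffs 5, 8 → best response Novel.
Lab C against (Novel, Risky): payoffs 5, 7 → best response Novel.
No profile is a mutual best response for all players.

none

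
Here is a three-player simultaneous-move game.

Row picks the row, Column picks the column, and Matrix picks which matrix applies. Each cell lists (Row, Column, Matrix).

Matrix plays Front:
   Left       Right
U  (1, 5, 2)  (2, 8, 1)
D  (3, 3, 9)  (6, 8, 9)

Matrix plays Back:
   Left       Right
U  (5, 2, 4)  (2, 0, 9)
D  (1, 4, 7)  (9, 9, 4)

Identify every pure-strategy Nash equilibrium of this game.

Pure-strategy Nash equilibria: (U, Left, Back); (D, Right, Front)

Row against (Left, Front): payoffs 1, 3 → best response D.
Row against (Left, Back): payoffs 5, 1 → best response U.
Row against (Right, Front): payoffs 2, 6 → best response D.
Row against (Right, Back): payoffs 2, 9 → best response D.
Column against (U, Front): payoffs 5, 8 → best response Right.
Column against (U, Back): payoffs 2, 0 → best response Left.
Column against (D, Front): payoffs 3, 8 → best response Right.
Column against (D, Back): payoffs 4, 9 → best response Right.
Matrix against (U, Left): payoffs 2, 4 → best response Back.
Matrix against (U, Right): payoffs 1, 9 → best response Back.
Matrix against (D, Left): payoffs 9, 7 → best response Front.
Matrix against (D, Right): payoffs 9, 4 → best response Front.
Mutual best responses: (U, Left, Back); (D, Right, Front).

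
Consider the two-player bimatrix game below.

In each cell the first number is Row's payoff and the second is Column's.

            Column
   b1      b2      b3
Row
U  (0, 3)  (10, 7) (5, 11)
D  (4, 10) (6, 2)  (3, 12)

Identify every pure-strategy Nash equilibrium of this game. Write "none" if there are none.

Row against b1: payoffs 0, 4 → best response D.
Row against b2: payoffs 10, 6 → best response U.
Row against b3: payoffs 5, 3 → best response U.
Column against U: payoffs 3, 7, 11 → best response b3.
Column against D: payoffs 10, 2, 12 → best response b3.
Mutual best responses: (U, b3).

Pure NE: (U, b3)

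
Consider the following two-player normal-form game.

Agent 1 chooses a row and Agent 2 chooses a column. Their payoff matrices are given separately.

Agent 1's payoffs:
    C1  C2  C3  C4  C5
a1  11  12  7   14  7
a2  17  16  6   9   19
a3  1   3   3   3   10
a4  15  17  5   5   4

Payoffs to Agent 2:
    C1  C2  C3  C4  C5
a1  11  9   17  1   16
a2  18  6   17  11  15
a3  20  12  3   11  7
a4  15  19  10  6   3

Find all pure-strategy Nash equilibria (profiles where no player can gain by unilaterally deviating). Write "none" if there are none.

The pure Nash equilibria are (a1, C3) and (a2, C1) and (a4, C2).

(a1, C1): Agent 1 can switch to a2 (11 → 17). Not NE.
(a1, C2): Agent 1 can switch to a2 (12 → 16). Not NE.
(a1, C3): Agent 1 gets 7, best alternative 6; Agent 2 gets 17, best alternative 16. No profitable deviation — NE.
(a1, C4): Agent 2 can switch to C1 (1 → 11). Not NE.
(a1, C5): Agent 1 can switch to a2 (7 → 19). Not NE.
(a2, C1): Agent 1 gets 17, best alternative 15; Agent 2 gets 18, best alternative 17. No profitable deviation — NE.
(a2, C2): Agent 1 can switch to a4 (16 → 17). Not NE.
(a2, C3): Agent 1 can switch to a1 (6 → 7). Not NE.
(a2, C4): Agent 1 can switch to a1 (9 → 14). Not NE.
(a2, C5): Agent 2 can switch to C1 (15 → 18). Not NE.
(a3, C1): Agent 1 can switch to a1 (1 → 11). Not NE.
(a3, C2): Agent 1 can switch to a1 (3 → 12). Not NE.
(a4, C2): Agent 1 gets 17, best alternative 16; Agent 2 gets 19, best alternative 15. No profitable deviation — NE.
(The remaining 7 profiles each have a profitable deviation by the same check.)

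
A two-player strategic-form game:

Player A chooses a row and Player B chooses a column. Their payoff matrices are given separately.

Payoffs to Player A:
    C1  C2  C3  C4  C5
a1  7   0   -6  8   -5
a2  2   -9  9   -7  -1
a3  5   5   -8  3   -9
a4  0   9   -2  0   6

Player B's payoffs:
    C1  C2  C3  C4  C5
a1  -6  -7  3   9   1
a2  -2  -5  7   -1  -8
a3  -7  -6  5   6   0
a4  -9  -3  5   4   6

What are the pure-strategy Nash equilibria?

Pure-strategy Nash equilibria: (a1, C4); (a2, C3); (a4, C5)

Check each profile: it is a Nash equilibrium iff no player can strictly gain by switching unilaterally.
(a1, C1): Player B can switch to C3 (-6 → 3). Not NE.
(a1, C2): Player A can switch to a3 (0 → 5). Not NE.
(a1, C3): Player A can switch to a2 (-6 → 9). Not NE.
(a1, C4): Player A gets 8, best alternative 3; Player B gets 9, best alternative 3. No profitable deviation — NE.
(a1, C5): Player A can switch to a2 (-5 → -1). Not NE.
(a2, C1): Player A can switch to a1 (2 → 7). Not NE.
(a2, C2): Player A can switch to a1 (-9 → 0). Not NE.
(a2, C3): Player A gets 9, best alternative -2; Player B gets 7, best alternative -1. No profitable deviation — NE.
(a4, C5): Player A gets 6, best alternative -1; Player B gets 6, best alternative 5. No profitable deviation — NE.
(The remaining 11 profiles each have a profitable deviation by the same check.)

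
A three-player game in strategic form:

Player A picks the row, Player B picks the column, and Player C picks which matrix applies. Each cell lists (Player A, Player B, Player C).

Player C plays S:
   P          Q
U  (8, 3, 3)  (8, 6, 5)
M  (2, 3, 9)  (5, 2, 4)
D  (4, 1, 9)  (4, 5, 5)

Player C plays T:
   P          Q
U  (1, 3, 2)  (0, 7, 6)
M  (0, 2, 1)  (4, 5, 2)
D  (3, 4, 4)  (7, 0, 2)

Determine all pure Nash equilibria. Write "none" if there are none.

For each strategy profile, look for a profitable unilateral deviation.
(U, P, S): Player B can switch to Q (3 → 6). Not NE.
(U, P, T): Player A can switch to D (1 → 3). Not NE.
(U, Q, S): Player C can switch to T (5 → 6). Not NE.
(U, Q, T): Player A can switch to M (0 → 4). Not NE.
(M, P, S): Player A can switch to U (2 → 8). Not NE.
(M, P, T): Player A can switch to U (0 → 1). Not NE.
(The remaining 6 profiles each have a profitable deviation by the same check.)

There is no pure-strategy Nash equilibrium.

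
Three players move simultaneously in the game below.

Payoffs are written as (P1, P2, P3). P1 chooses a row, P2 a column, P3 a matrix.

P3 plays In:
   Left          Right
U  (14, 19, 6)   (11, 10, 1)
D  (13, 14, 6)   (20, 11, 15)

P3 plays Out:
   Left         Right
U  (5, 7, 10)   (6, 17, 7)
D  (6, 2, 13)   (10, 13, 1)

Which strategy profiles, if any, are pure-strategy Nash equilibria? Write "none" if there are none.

For each player, find the best response to each opponent profile; mutual best responses are the pure NE.
P1 against (Left, In): payoffs 14, 13 → best response U.
P1 against (Left, Out): payoffs 5, 6 → best response D.
P1 against (Right, In): payoffs 11, 20 → best response D.
P1 against (Right, Out): payoffs 6, 10 → best response D.
P2 against (U, In): payoffs 19, 10 → best response Left.
P2 against (U, Out): payoffs 7, 17 → best response Right.
P2 against (D, In): payoffs 14, 11 → best response Left.
P2 against (D, Out): payoffs 2, 13 → best response Right.
P3 against (U, Left): payoffs 6, 10 → best response Out.
P3 against (U, Right): payoffs 1, 7 → best response Out.
P3 against (D, Left): payoffs 6, 13 → best response Out.
P3 against (D, Right): payoffs 15, 1 → best response In.
No profile is a mutual best response for all players.

No pure-strategy Nash equilibrium.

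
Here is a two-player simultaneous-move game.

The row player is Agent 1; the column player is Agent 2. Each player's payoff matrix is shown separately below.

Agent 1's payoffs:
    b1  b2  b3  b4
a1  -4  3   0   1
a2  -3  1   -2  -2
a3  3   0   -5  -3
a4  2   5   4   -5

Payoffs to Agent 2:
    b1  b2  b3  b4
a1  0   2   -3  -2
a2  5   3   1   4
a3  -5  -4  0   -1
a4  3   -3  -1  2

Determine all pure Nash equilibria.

Agent 1 against b1: payoffs -4, -3, 3, 2 → best response a3.
Agent 1 against b2: payoffs 3, 1, 0, 5 → best response a4.
Agent 1 against b3: payoffs 0, -2, -5, 4 → best response a4.
Agent 1 against b4: payoffs 1, -2, -3, -5 → best response a1.
Agent 2 against a1: payoffs 0, 2, -3, -2 → best response b2.
Agent 2 against a2: payoffs 5, 3, 1, 4 → best response b1.
Agent 2 against a3: payoffs -5, -4, 0, -1 → best response b3.
Agent 2 against a4: payoffs 3, -3, -1, 2 → best response b1.
No profile is a mutual best response for all players.

No pure-strategy Nash equilibrium.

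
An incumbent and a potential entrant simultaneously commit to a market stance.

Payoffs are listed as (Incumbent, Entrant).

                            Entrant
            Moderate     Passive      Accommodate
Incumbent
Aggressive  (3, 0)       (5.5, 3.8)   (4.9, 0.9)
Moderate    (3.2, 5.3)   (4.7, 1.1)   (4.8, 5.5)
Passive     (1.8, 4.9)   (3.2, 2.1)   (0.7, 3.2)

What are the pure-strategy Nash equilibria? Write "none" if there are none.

Incumbent against Moderate: payoffs 3, 3.2, 1.8 → best response Moderate.
Incumbent against Passive: payoffs 5.5, 4.7, 3.2 → best response Aggressive.
Incumbent against Accommodate: payoffs 4.9, 4.8, 0.7 → best response Aggressive.
Entrant against Aggressive: payoffs 0, 3.8, 0.9 → best response Passive.
Entrant against Moderate: payoffs 5.3, 1.1, 5.5 → best response Accommodate.
Entrant against Passive: payoffs 4.9, 2.1, 3.2 → best response Moderate.
Mutual best responses: (Aggressive, Passive).

Pure NE: (Aggressive, Passive)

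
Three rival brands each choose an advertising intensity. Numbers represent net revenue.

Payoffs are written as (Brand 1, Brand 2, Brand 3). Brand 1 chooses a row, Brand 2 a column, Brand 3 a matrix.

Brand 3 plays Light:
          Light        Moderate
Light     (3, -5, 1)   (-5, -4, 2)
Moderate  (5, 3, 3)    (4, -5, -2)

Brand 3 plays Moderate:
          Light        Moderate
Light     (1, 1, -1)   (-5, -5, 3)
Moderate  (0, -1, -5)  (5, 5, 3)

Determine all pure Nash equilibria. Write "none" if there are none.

Mark each player's best response to every combination of opponents' strategies; a profile where every player is best-responding is a pure Nash equilibrium.
Brand 1 against (Light, Light): payoffs 3, 5 → best response Moderate.
Brand 1 against (Light, Moderate): payoffs 1, 0 → best response Light.
Brand 1 against (Moderate, Light): payoffs -5, 4 → best response Moderate.
Brand 1 against (Moderate, Moderate): payoffs -5, 5 → best response Moderate.
Brand 2 against (Light, Light): payoffs -5, -4 → best response Moderate.
Brand 2 against (Light, Moderate): payoffs 1, -5 → best response Light.
Brand 2 against (Moderate, Light): payoffs 3, -5 → best response Light.
Brand 2 against (Moderate, Moderate): payoffs -1, 5 → best response Moderate.
Brand 3 against (Light, Light): payoffs 1, -1 → best response Light.
Brand 3 against (Light, Moderate): payoffs 2, 3 → best response Moderate.
Brand 3 against (Moderate, Light): payoffs 3, -5 → best response Light.
Brand 3 against (Moderate, Moderate): payoffs -2, 3 → best response Moderate.
Mutual best responses: (Moderate, Light, Light); (Moderate, Moderate, Moderate).

(Moderate, Light, Light) and (Moderate, Moderate, Moderate)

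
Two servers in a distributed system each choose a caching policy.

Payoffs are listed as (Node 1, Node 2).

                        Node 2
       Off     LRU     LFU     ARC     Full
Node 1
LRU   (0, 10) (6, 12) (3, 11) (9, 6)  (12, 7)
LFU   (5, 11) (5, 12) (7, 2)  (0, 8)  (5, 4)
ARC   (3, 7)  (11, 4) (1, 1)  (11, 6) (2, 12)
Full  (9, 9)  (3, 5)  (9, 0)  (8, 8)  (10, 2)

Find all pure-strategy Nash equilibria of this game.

The unique pure-strategy Nash equilibrium is (Full, Off).

(LRU, Off): Node 1 can switch to LFU (0 → 5). Not NE.
(LRU, LRU): Node 1 can switch to ARC (6 → 11). Not NE.
(LRU, LFU): Node 1 can switch to LFU (3 → 7). Not NE.
(LRU, ARC): Node 1 can switch to ARC (9 → 11). Not NE.
(LRU, Full): Node 2 can switch to Off (7 → 10). Not NE.
(LFU, Off): Node 1 can switch to Full (5 → 9). Not NE.
(LFU, LRU): Node 1 can switch to LRU (5 → 6). Not NE.
(LFU, LFU): Node 1 can switch to Full (7 → 9). Not NE.
(Full, Off): Node 1 gets 9, best alternative 5; Node 2 gets 9, best alternative 8. No profitable deviation — NE.
(The remaining 11 profiles each have a profitable deviation by the same check.)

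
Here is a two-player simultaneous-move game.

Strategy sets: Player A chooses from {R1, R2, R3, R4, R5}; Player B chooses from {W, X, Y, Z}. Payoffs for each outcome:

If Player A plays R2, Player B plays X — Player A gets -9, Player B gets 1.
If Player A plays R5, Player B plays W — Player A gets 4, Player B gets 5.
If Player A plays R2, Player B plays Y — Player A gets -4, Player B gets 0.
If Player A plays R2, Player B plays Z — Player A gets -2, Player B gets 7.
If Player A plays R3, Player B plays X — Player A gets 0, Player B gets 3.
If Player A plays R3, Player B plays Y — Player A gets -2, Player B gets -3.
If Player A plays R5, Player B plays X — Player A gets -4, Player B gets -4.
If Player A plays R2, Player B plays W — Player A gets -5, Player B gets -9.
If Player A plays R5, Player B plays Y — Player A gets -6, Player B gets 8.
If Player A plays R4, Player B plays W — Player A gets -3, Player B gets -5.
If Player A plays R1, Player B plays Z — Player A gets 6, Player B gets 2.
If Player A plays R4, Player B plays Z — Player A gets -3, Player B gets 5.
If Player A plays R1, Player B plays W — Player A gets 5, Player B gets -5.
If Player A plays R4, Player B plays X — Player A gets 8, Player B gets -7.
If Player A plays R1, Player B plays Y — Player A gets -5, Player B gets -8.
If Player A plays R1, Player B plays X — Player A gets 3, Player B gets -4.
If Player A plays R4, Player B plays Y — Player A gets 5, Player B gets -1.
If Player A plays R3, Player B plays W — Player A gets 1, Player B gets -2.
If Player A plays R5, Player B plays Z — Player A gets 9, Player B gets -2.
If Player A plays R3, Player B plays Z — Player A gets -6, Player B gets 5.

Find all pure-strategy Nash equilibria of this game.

(R1, W): Player B can switch to X (-5 → -4). Not NE.
(R1, X): Player A can switch to R4 (3 → 8). Not NE.
(R1, Y): Player A can switch to R2 (-5 → -4). Not NE.
(R1, Z): Player A can switch to R5 (6 → 9). Not NE.
(R2, W): Player A can switch to R1 (-5 → 5). Not NE.
(R2, X): Player A can switch to R1 (-9 → 3). Not NE.
(R2, Y): Player A can switch to R3 (-4 → -2). Not NE.
(R2, Z): Player A can switch to R1 (-2 → 6). Not NE.
(R3, W): Player A can switch to R1 (1 → 5). Not NE.
(R3, X): Player A can switch to R1 (0 → 3). Not NE.
(R3, Y): Player A can switch to R4 (-2 → 5). Not NE.
(R3, Z): Player A can switch to R1 (-6 → 6). Not NE.
(The remaining 8 profiles each have a profitable deviation by the same check.)

No pure-strategy Nash equilibrium.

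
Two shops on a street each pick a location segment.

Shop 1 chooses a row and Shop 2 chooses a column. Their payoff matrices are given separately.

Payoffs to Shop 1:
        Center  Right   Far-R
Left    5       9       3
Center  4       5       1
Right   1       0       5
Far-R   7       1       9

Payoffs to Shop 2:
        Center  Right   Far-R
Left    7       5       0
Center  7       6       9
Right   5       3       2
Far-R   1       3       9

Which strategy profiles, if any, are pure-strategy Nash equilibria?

For each strategy profile, look for a profitable unilateral deviation.
(Left, Center): Shop 1 can switch to Far-R (5 → 7). Not NE.
(Left, Right): Shop 2 can switch to Center (5 → 7). Not NE.
(Left, Far-R): Shop 1 can switch to Right (3 → 5). Not NE.
(Center, Center): Shop 1 can switch to Left (4 → 5). Not NE.
(Center, Right): Shop 1 can switch to Left (5 → 9). Not NE.
(Center, Far-R): Shop 1 can switch to Left (1 → 3). Not NE.
(Right, Center): Shop 1 can switch to Left (1 → 5). Not NE.
(Right, Right): Shop 1 can switch to Left (0 → 9). Not NE.
(Right, Far-R): Shop 1 can switch to Far-R (5 → 9). Not NE.
(Far-R, Center): Shop 2 can switch to Right (1 → 3). Not NE.
(Far-R, Far-R): Shop 1 gets 9, best alternative 5; Shop 2 gets 9, best alternative 3. No profitable deviation — NE.
(The remaining 1 profile has a profitable deviation by the same check.)

Pure NE: (Far-R, Far-R)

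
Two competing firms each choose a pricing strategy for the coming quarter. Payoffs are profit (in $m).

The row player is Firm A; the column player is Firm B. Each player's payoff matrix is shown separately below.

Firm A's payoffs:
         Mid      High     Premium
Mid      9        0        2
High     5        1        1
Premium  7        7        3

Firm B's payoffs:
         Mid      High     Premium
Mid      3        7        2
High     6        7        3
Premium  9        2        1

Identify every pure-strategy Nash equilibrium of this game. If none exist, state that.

Check each profile: it is a Nash equilibrium iff no player can strictly gain by switching unilaterally.
(Mid, Mid): Firm B can switch to High (3 → 7). Not NE.
(Mid, High): Firm A can switch to High (0 → 1). Not NE.
(Mid, Premium): Firm A can switch to Premium (2 → 3). Not NE.
(High, Mid): Firm A can switch to Mid (5 → 9). Not NE.
(High, High): Firm A can switch to Premium (1 → 7). Not NE.
(High, Premium): Firm A can switch to Mid (1 → 2). Not NE.
(The remaining 3 profiles each have a profitable deviation by the same check.)

none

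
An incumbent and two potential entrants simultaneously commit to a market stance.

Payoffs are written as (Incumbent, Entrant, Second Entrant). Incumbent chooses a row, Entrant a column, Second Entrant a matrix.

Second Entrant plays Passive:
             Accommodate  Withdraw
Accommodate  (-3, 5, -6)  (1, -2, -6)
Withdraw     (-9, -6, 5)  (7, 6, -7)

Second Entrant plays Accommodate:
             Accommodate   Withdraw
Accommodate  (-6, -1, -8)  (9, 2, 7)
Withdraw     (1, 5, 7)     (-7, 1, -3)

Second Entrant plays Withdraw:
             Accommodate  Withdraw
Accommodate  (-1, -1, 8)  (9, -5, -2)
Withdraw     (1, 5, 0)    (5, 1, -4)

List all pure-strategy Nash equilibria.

Incumbent against (Accommodate, Passive): payoffs -3, -9 → best response Accommodate.
Incumbent against (Accommodate, Accommodate): payoffs -6, 1 → best response Withdraw.
Incumbent against (Accommodate, Withdraw): payoffs -1, 1 → best response Withdraw.
Incumbent against (Withdraw, Passive): payoffs 1, 7 → best response Withdraw.
Incumbent against (Withdraw, Accommodate): payoffs 9, -7 → best response Accommodate.
Incumbent against (Withdraw, Withdraw): payoffs 9, 5 → best response Accommodate.
Entrant against (Accommodate, Passive): payoffs 5, -2 → best response Accommodate.
Entrant against (Accommodate, Accommodate): payoffs -1, 2 → best response Withdraw.
Entrant against (Accommodate, Withdraw): payoffs -1, -5 → best response Accommodate.
Entrant against (Withdraw, Passive): payoffs -6, 6 → best response Withdraw.
Entrant against (Withdraw, Accommodate): payoffs 5, 1 → best response Accommodate.
Entrant against (Withdraw, Withdraw): payoffs 5, 1 → best response Accommodate.
Second Entrant against (Accommodate, Accommodate): payoffs -6, -8, 8 → best response Withdraw.
Second Entrant against (Accommodate, Withdraw): payoffs -6, 7, -2 → best response Accommodate.
Second Entrant against (Withdraw, Accommodate): payoffs 5, 7, 0 → best response Accommodate.
Second Entrant against (Withdraw, Withdraw): payoffs -7, -3, -4 → best response Accommodate.
Mutual best responses: (Accommodate, Withdraw, Accommodate); (Withdraw, Accommodate, Accommodate).

The pure Nash equilibria are (Accommodate, Withdraw, Accommodate); (Withdraw, Accommodate, Accommodate).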